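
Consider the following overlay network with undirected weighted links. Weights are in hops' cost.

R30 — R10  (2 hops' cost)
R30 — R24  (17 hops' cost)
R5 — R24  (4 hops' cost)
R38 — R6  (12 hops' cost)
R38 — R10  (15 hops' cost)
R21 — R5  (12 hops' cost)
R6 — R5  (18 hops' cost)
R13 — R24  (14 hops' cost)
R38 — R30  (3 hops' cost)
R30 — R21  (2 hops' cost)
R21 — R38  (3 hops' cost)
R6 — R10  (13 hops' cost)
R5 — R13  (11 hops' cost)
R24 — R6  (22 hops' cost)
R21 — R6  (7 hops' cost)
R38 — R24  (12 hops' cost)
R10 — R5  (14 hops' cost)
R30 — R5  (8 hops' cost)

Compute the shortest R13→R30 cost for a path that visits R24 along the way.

Shortest R13→R24: R13–R24 = 14
Shortest R24→R30: R24–R5–R30 = 12
Total via R24: 14 + 12 = 26 hops' cost.

26 hops' cost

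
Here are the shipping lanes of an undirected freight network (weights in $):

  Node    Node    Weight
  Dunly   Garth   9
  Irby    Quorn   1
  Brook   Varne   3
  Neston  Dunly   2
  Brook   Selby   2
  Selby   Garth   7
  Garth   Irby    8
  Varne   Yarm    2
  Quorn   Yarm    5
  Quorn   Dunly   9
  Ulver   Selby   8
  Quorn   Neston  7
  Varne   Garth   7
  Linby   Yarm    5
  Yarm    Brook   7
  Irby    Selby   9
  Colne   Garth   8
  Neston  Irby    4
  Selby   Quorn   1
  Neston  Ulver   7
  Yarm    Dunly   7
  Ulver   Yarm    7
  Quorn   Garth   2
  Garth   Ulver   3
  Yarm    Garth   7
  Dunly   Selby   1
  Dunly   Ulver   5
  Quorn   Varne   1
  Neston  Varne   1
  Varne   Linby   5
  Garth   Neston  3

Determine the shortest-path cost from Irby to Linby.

Candidate routes:
Irby–Quorn–Varne–Linby: 1+1+5 = 7
Irby–Quorn–Varne–Yarm–Linby: 1+1+2+5 = 9
Cheapest is Irby–Quorn–Varne–Linby at $7.

$7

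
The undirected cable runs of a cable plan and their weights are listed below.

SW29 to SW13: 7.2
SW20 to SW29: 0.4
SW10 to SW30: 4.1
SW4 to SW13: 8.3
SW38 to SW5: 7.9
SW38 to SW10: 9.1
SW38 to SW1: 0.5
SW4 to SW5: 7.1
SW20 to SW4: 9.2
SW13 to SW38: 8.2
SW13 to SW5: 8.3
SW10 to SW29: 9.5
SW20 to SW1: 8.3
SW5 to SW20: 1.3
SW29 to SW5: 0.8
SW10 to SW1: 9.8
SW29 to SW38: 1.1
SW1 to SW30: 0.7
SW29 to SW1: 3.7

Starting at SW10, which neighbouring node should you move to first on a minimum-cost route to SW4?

SW30

Compare a few routes:
SW10 - SW30 - SW1 - SW38 - SW29 - SW5 - SW4: 4.1+0.7+0.5+1.1+0.8+7.1 = 14.3
SW10 - SW30 - SW1 - SW38 - SW29 - SW20 - SW4: 4.1+0.7+0.5+1.1+0.4+9.2 = 16
SW10 - SW30 - SW1 - SW38 - SW29 - SW20 - SW5 - SW4: 4.1+0.7+0.5+1.1+0.4+1.3+7.1 = 15.2
SW10 - SW30 - SW1 - SW29 - SW5 - SW4: 4.1+0.7+3.7+0.8+7.1 = 16.4
The minimum is 14.3 via SW10 - SW30 - SW1 - SW38 - SW29 - SW5 - SW4.
So from SW10 the first move is to SW30.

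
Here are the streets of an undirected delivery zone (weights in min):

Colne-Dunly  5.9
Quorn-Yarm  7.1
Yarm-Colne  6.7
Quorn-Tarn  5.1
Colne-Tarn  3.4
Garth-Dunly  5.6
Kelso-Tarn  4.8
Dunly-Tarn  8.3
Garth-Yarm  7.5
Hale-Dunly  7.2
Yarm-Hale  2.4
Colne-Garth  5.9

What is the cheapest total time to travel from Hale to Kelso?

17.3 min

Enumerating some paths:
Hale → Yarm → Colne → Tarn → Kelso: 2.4+6.7+3.4+4.8 = 17.3
Hale → Yarm → Quorn → Tarn → Kelso: 2.4+7.1+5.1+4.8 = 19.4
Cheapest is Hale → Yarm → Colne → Tarn → Kelso at 17.3 min.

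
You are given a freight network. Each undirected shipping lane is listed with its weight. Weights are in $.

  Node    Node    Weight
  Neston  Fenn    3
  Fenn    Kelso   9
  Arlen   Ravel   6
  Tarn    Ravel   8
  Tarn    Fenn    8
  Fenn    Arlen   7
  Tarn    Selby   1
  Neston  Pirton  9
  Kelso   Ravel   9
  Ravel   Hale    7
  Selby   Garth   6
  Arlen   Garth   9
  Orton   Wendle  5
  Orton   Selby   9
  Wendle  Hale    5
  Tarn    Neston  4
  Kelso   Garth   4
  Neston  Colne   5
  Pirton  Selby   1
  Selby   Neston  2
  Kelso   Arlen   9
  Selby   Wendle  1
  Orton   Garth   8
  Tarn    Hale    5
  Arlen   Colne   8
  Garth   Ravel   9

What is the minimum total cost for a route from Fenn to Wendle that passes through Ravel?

$23

Shortest Fenn→Ravel: Fenn → Arlen → Ravel = 13
Shortest Ravel→Wendle: Ravel → Tarn → Selby → Wendle = 10
Total via Ravel: 13 + 10 = $23.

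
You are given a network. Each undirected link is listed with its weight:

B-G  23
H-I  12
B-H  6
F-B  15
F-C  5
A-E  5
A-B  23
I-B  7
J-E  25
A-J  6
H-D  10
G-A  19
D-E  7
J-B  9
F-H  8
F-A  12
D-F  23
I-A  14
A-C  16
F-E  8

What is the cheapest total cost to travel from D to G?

31

Enumerating some paths:
D - E - A - G: 7+5+19 = 31
D - H - B - G: 10+6+23 = 39
D - E - F - A - G: 7+8+12+19 = 46
Cheapest is D - E - A - G at 31.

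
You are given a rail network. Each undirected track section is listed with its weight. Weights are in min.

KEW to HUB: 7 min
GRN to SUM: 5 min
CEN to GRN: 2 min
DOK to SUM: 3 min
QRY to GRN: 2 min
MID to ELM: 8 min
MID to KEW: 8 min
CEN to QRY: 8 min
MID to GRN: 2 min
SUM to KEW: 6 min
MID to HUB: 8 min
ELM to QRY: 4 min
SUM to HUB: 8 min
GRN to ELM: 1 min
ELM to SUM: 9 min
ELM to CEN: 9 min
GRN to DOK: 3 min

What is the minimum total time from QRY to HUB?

12 min

Settle nodes by increasing distance from QRY:
QRY: 0
GRN: 2  (via QRY)
ELM: 3  (via GRN)
CEN: 4  (via GRN)
MID: 4  (via GRN)
DOK: 5  (via GRN)
SUM: 7  (via GRN)
HUB: 12  (via MID)
Shortest route: QRY → GRN → MID → HUB = 12 min.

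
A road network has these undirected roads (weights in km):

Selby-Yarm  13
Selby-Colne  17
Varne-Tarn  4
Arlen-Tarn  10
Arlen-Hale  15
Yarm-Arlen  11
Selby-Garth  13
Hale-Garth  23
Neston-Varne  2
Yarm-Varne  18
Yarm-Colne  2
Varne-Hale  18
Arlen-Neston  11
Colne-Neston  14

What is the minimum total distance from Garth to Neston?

Compare a few routes:
Garth–Selby–Yarm–Colne–Neston: 13+13+2+14 = 42
Garth–Selby–Colne–Neston: 13+17+14 = 44
Garth–Hale–Varne–Neston: 23+18+2 = 43
The minimum is 42 km via Garth–Selby–Yarm–Colne–Neston.

42 km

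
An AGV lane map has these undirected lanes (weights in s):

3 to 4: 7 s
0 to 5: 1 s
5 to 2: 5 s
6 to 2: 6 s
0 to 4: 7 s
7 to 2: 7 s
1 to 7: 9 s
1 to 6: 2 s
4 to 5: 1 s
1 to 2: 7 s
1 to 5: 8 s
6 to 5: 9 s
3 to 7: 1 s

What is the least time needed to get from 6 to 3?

Candidate routes:
6 → 1 → 7 → 3: 2+9+1 = 12
6 → 2 → 7 → 3: 6+7+1 = 14
6 → 5 → 4 → 3: 9+1+7 = 17
The minimum is 12 s via 6 → 1 → 7 → 3.

12 s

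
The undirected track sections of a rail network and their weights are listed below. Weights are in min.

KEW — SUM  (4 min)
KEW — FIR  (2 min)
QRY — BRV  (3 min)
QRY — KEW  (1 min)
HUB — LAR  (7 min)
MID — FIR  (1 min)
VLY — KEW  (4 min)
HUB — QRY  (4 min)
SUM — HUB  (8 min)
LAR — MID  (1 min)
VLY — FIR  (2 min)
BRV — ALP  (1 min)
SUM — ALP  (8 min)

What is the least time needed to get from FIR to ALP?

7 min

Enumerating some paths:
FIR–KEW–SUM–ALP: 2+4+8 = 14
FIR–KEW–QRY–BRV–ALP: 2+1+3+1 = 7
FIR–VLY–KEW–QRY–BRV–ALP: 2+4+1+3+1 = 11
FIR–MID–LAR–HUB–QRY–BRV–ALP: 1+1+7+4+3+1 = 17
The minimum is 7 min via FIR–KEW–QRY–BRV–ALP.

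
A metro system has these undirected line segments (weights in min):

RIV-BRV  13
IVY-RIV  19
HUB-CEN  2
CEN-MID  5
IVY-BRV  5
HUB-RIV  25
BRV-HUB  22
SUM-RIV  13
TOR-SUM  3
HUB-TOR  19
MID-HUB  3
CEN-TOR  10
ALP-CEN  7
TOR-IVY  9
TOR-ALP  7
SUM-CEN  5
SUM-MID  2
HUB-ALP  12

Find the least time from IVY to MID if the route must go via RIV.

33 min

Shortest IVY→RIV: IVY → BRV → RIV = 18
Best RIV to MID: RIV → SUM → MID costing 15
Total via RIV: 18 + 15 = 33 min.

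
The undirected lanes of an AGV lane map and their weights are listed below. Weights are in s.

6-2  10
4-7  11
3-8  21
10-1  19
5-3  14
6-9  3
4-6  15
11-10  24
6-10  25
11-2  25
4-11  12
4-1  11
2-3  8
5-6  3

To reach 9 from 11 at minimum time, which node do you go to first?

4

Enumerating some paths:
11 → 4 → 6 → 9: 12+15+3 = 30
11 → 10 → 6 → 9: 24+25+3 = 52
11 → 2 → 6 → 9: 25+10+3 = 38
The minimum is 30 s via 11 → 4 → 6 → 9.
So from 11 the first move is to 4.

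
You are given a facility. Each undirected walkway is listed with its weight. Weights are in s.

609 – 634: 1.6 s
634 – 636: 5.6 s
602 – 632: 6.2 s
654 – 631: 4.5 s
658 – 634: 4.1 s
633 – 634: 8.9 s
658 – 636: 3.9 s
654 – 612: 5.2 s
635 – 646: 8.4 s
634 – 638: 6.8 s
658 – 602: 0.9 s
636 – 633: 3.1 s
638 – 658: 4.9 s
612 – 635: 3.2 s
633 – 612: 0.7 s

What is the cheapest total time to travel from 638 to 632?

12 s

Shortest distances from 638:
638: 0
658: 4.9  (via 638)
602: 5.8  (via 658)
634: 6.8  (via 638)
609: 8.4  (via 634)
636: 8.8  (via 658)
633: 11.9  (via 636)
632: 12  (via 602)
Shortest route: 638 → 658 → 602 → 632 = 12 s.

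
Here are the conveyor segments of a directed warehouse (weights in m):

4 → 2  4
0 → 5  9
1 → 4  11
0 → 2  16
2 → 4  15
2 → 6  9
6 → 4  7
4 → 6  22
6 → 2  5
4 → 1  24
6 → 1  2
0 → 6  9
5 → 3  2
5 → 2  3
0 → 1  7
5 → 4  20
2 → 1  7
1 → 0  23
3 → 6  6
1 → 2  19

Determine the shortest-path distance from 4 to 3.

Shortest distances from 4:
4: 0
2: 4  (via 4)
1: 11  (via 2)
6: 13  (via 2)
0: 34  (via 1)
5: 43  (via 0)
3: 45  (via 5)
Shortest route: 4 → 2 → 1 → 0 → 5 → 3 = 45 m.

45 m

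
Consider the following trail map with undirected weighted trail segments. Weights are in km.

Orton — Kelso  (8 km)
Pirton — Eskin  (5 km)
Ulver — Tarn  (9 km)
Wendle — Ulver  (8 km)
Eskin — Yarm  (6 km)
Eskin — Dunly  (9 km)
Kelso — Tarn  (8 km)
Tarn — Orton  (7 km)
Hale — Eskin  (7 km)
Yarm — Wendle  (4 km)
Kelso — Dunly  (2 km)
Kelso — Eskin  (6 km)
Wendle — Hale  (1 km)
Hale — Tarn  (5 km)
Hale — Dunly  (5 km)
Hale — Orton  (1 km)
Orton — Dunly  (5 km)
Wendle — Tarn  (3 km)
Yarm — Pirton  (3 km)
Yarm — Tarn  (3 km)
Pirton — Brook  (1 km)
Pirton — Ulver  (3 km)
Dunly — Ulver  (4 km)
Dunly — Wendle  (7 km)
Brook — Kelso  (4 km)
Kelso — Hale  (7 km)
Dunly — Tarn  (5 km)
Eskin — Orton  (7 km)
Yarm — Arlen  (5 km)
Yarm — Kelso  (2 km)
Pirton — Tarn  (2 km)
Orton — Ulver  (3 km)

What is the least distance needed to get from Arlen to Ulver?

Enumerating some paths:
Arlen–Yarm–Pirton–Ulver: 5+3+3 = 11
Arlen–Yarm–Tarn–Pirton–Ulver: 5+3+2+3 = 13
Arlen–Yarm–Kelso–Dunly–Ulver: 5+2+2+4 = 13
Arlen–Yarm–Wendle–Hale–Orton–Ulver: 5+4+1+1+3 = 14
The minimum is 11 km via Arlen–Yarm–Pirton–Ulver.

11 km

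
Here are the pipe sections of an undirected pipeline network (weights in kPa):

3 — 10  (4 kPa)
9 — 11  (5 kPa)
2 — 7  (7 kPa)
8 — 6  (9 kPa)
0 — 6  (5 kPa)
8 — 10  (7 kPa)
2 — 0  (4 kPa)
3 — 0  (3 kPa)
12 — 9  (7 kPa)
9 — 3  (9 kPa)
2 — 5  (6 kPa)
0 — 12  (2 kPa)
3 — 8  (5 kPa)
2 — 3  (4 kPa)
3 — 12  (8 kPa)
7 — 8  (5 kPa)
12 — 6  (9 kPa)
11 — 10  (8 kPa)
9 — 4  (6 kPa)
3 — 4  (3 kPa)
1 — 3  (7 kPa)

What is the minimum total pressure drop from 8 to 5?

Candidate routes:
8 → 7 → 2 → 5: 5+7+6 = 18
8 → 10 → 3 → 2 → 5: 7+4+4+6 = 21
8 → 3 → 2 → 5: 5+4+6 = 15
8 → 3 → 0 → 2 → 5: 5+3+4+6 = 18
The minimum is 15 kPa via 8 → 3 → 2 → 5.

15 kPa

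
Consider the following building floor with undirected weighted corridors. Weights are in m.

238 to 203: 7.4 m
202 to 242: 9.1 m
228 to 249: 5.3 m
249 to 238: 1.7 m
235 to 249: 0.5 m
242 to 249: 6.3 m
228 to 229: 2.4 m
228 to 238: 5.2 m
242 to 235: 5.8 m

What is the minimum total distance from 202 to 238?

17.1 m

Candidate routes:
202 → 242 → 235 → 249 → 228 → 238: 9.1+5.8+0.5+5.3+5.2 = 25.9
202 → 242 → 249 → 228 → 238: 9.1+6.3+5.3+5.2 = 25.9
202 → 242 → 249 → 238: 9.1+6.3+1.7 = 17.1
The minimum is 17.1 m via 202 → 242 → 249 → 238.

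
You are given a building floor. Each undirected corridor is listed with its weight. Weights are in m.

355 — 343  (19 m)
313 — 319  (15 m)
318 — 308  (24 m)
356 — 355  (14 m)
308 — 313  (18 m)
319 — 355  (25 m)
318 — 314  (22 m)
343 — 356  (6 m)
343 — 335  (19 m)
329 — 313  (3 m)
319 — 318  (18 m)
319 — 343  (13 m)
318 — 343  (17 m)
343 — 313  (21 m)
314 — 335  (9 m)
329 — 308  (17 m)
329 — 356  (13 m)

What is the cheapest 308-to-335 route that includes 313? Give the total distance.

Best 308 to 313: 308 → 313 costing 18
Best 313 to 335: 313 → 343 → 335 costing 40
Total via 313: 18 + 40 = 58 m.

58 m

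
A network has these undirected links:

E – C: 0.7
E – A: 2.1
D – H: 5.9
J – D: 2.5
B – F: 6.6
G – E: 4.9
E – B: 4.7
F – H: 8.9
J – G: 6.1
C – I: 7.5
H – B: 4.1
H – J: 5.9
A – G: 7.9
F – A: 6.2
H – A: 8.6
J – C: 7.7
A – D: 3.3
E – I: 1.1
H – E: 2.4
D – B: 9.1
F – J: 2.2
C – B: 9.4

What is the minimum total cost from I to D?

Compare a few routes:
I–E–A–D: 1.1+2.1+3.3 = 6.5
I–E–H–J–D: 1.1+2.4+5.9+2.5 = 11.9
I–E–C–J–D: 1.1+0.7+7.7+2.5 = 12
I–E–H–D: 1.1+2.4+5.9 = 9.4
Cheapest is I–E–A–D at 6.5.

6.5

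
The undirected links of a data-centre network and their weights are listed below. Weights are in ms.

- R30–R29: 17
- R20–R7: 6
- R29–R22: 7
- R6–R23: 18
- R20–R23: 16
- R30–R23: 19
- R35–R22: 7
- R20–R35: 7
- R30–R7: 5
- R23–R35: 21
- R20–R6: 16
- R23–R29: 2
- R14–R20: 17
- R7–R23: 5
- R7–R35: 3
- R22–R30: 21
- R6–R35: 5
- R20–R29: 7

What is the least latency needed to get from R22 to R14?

Running Dijkstra from R22:
R22: 0
R29: 7  (via R22)
R35: 7  (via R22)
R23: 9  (via R29)
R7: 10  (via R35)
R6: 12  (via R35)
R20: 14  (via R29)
R30: 15  (via R7)
R14: 31  (via R20)
Shortest route: R22 → R29 → R20 → R14 = 31 ms.

31 ms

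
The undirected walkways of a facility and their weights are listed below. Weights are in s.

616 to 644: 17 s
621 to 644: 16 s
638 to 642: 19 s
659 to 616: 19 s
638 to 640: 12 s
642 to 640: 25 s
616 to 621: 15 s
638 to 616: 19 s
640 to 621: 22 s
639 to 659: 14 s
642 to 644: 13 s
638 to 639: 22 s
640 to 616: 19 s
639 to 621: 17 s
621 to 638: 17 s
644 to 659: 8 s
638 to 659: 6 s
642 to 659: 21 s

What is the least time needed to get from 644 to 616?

17 s

Settle nodes by increasing distance from 644:
644: 0
659: 8  (via 644)
642: 13  (via 644)
638: 14  (via 659)
621: 16  (via 644)
616: 17  (via 644)
Shortest route: 644 → 616 = 17 s.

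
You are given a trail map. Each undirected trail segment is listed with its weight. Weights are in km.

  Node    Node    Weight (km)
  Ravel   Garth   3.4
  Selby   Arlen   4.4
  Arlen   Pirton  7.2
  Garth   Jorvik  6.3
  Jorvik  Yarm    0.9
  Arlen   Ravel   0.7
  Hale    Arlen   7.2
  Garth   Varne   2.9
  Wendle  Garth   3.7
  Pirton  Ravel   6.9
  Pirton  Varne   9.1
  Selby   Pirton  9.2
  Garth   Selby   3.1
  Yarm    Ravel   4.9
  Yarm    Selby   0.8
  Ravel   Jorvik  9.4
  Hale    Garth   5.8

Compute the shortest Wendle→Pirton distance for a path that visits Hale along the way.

Best Wendle to Hale: Wendle–Garth–Hale costing 9.5
Shortest Hale→Pirton: Hale–Arlen–Pirton = 14.4
Total via Hale: 9.5 + 14.4 = 23.9 km.

23.9 km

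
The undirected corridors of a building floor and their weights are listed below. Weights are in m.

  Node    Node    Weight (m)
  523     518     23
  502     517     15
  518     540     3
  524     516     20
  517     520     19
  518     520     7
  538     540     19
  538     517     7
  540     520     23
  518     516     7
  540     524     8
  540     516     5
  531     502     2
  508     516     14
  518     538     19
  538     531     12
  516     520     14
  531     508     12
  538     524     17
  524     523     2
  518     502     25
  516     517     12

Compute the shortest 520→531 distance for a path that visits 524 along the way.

47 m

Best 520 to 524: 520–518–540–524 costing 18
Shortest 524→531: 524–538–531 = 29
Total via 524: 18 + 29 = 47 m.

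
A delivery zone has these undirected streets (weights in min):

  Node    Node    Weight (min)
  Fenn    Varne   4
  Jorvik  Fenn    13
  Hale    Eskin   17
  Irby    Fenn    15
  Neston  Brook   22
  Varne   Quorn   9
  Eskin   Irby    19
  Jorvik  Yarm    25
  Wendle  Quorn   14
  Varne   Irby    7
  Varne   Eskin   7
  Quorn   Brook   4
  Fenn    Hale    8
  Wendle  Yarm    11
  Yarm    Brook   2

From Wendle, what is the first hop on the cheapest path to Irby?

Quorn

Compare a few routes:
Wendle → Quorn → Varne → Irby: 14+9+7 = 30
Wendle → Yarm → Brook → Quorn → Varne → Irby: 11+2+4+9+7 = 33
The minimum is 30 min via Wendle → Quorn → Varne → Irby.
So from Wendle the first move is to Quorn.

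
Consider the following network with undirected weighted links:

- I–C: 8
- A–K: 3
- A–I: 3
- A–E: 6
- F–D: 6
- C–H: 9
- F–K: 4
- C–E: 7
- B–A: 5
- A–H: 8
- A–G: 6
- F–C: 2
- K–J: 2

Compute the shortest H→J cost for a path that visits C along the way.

Shortest H→C: H → C = 9
Shortest C→J: C → F → K → J = 8
Total via C: 9 + 8 = 17.

17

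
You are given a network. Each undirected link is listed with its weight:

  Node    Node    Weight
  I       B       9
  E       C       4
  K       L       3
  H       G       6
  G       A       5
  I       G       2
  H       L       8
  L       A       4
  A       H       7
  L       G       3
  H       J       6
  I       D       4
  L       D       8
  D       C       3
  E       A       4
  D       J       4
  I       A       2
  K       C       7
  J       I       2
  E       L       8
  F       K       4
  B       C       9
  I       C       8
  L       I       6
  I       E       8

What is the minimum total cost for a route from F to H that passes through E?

26

Shortest F→E: F–K–L–E = 15
Best E to H: E–A–H costing 11
Total via E: 15 + 11 = 26.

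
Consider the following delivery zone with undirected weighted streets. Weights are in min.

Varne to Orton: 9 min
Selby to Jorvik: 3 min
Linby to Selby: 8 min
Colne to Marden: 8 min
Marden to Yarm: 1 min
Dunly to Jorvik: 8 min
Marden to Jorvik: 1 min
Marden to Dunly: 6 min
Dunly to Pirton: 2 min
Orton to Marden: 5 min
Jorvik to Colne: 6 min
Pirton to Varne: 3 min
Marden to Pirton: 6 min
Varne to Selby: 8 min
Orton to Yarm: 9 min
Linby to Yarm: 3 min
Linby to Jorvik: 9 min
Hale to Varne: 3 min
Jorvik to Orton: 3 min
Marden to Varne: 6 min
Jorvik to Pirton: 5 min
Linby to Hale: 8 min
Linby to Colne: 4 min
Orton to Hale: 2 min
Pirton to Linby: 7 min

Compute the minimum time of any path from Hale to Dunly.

Compare a few routes:
Hale–Varne–Pirton–Dunly: 3+3+2 = 8
Hale–Orton–Jorvik–Pirton–Dunly: 2+3+5+2 = 12
Cheapest is Hale–Varne–Pirton–Dunly at 8 min.

8 min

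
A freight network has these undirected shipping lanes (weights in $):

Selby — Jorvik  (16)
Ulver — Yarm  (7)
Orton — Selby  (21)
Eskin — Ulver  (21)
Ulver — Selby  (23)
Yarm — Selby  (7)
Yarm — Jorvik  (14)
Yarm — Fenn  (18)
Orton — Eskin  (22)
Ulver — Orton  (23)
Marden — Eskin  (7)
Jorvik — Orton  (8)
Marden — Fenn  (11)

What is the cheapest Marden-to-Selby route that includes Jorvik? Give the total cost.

$53

Best Marden to Jorvik: Marden → Eskin → Orton → Jorvik costing 37
Shortest Jorvik→Selby: Jorvik → Selby = 16
Total via Jorvik: 37 + 16 = $53.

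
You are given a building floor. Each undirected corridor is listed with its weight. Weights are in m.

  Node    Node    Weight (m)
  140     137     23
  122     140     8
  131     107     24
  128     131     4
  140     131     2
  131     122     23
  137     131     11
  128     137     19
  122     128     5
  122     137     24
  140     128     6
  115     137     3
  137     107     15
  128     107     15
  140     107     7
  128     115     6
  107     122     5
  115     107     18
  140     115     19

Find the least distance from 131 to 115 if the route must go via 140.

Best 131 to 140: 131 → 140 costing 2
Best 140 to 115: 140 → 128 → 115 costing 12
Total via 140: 2 + 12 = 14 m.

14 m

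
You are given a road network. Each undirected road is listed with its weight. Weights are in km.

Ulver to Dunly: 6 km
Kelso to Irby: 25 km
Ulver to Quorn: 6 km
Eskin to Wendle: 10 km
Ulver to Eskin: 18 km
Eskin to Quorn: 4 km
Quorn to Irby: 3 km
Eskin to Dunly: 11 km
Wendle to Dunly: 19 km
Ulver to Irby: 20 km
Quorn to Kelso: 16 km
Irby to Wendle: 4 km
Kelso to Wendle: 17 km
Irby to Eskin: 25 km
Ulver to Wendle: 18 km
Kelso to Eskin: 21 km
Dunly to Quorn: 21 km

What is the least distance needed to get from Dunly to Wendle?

Enumerating some paths:
Dunly - Wendle: 19 = 19
Dunly - Eskin - Wendle: 11+10 = 21
Cheapest is Dunly - Wendle at 19 km.

19 km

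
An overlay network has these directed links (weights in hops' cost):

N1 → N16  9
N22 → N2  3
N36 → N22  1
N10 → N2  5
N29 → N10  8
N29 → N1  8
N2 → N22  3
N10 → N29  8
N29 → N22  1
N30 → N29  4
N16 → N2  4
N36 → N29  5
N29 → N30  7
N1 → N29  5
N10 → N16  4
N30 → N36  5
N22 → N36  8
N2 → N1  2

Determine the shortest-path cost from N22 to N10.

Candidate routes:
N22 - N36 - N29 - N10: 8+5+8 = 21
N22 - N2 - N1 - N29 - N10: 3+2+5+8 = 18
Cheapest is N22 - N2 - N1 - N29 - N10 at 18 hops' cost.

18 hops' cost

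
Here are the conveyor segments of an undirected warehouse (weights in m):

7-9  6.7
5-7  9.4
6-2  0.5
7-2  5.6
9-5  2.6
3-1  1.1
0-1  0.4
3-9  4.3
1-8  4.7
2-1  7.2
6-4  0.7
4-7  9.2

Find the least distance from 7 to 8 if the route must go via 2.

Shortest 7→2: 7 → 2 = 5.6
Shortest 2→8: 2 → 1 → 8 = 11.9
Total via 2: 5.6 + 11.9 = 17.5 m.

17.5 m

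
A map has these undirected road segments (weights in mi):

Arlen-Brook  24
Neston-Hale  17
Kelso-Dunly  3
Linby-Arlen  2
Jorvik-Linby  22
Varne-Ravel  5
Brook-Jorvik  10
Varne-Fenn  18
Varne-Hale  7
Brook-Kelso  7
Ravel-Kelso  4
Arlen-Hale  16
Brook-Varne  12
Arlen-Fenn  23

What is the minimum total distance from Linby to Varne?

25 mi

Candidate routes:
Linby - Arlen - Brook - Kelso - Ravel - Varne: 2+24+7+4+5 = 42
Linby - Arlen - Brook - Varne: 2+24+12 = 38
Linby - Arlen - Hale - Varne: 2+16+7 = 25
The minimum is 25 mi via Linby - Arlen - Hale - Varne.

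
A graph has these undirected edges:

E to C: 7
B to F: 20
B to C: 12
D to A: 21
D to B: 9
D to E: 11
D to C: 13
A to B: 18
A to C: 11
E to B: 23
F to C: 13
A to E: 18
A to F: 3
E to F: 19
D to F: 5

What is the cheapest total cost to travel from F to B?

Candidate routes:
F → A → B: 3+18 = 21
F → B: 20 = 20
F → D → B: 5+9 = 14
F → C → B: 13+12 = 25
The minimum is 14 via F → D → B.

14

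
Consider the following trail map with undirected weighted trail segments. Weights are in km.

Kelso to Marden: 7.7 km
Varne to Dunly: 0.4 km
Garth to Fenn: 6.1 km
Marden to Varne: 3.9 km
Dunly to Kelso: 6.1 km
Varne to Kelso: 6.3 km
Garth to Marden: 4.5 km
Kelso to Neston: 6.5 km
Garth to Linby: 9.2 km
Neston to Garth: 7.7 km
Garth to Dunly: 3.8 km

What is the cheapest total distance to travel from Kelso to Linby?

Running Dijkstra from Kelso:
Kelso: 0
Dunly: 6.1  (via Kelso)
Varne: 6.3  (via Kelso)
Neston: 6.5  (via Kelso)
Marden: 7.7  (via Kelso)
Garth: 9.9  (via Dunly)
Fenn: 16  (via Garth)
Linby: 19.1  (via Garth)
Shortest route: Kelso → Dunly → Garth → Linby = 19.1 km.

19.1 km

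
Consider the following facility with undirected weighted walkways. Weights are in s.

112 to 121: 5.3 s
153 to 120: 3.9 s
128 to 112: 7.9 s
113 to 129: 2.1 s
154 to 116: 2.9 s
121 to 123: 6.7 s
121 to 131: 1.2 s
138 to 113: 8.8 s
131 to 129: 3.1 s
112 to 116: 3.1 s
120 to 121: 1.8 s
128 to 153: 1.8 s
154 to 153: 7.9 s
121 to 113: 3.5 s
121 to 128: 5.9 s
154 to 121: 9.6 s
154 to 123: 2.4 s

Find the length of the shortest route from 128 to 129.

Compare a few routes:
128 → 121 → 131 → 129: 5.9+1.2+3.1 = 10.2
128 → 121 → 113 → 129: 5.9+3.5+2.1 = 11.5
Cheapest is 128 → 121 → 131 → 129 at 10.2 s.

10.2 s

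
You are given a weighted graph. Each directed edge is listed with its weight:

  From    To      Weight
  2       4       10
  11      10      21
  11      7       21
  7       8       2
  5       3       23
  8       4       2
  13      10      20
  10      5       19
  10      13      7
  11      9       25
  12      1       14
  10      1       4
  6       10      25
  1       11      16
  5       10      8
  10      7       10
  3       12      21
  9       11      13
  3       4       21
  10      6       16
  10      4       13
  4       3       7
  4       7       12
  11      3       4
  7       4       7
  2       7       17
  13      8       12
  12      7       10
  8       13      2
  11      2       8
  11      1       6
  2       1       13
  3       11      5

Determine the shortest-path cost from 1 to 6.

53

Shortest distances from 1:
1: 0
11: 16  (via 1)
3: 20  (via 11)
2: 24  (via 11)
4: 34  (via 2)
7: 37  (via 11)
10: 37  (via 11)
8: 39  (via 7)
9: 41  (via 11)
12: 41  (via 3)
13: 41  (via 8)
6: 53  (via 10)
Shortest route: 1 → 11 → 10 → 6 = 53.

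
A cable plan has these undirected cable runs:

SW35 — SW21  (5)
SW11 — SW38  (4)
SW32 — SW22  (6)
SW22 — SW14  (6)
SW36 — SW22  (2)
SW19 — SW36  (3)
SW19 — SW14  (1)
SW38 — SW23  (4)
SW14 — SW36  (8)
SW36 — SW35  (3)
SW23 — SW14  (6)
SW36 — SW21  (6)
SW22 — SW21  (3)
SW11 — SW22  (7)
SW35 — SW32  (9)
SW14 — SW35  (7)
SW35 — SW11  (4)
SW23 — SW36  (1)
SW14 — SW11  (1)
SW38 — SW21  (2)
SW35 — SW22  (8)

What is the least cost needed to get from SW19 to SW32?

Candidate routes:
SW19 → SW36 → SW22 → SW32: 3+2+6 = 11
SW19 → SW14 → SW22 → SW32: 1+6+6 = 13
Cheapest is SW19 → SW36 → SW22 → SW32 at 11.

11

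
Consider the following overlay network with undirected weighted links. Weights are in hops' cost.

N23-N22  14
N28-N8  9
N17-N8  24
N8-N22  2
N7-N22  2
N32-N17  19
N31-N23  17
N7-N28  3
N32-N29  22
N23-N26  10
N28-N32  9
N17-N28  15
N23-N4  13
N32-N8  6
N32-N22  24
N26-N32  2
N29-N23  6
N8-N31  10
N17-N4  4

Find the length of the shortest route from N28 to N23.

Compare a few routes:
N28 - N7 - N22 - N23: 3+2+14 = 19
N28 - N32 - N26 - N23: 9+2+10 = 21
Cheapest is N28 - N7 - N22 - N23 at 19 hops' cost.

19 hops' cost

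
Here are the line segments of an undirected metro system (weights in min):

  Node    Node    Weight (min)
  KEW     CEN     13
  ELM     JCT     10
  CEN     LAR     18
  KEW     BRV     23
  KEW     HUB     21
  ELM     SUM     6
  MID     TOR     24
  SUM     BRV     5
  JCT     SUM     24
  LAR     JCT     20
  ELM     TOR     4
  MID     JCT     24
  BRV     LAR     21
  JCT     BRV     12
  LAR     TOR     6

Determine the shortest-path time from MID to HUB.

80 min

Compare a few routes:
MID - TOR - ELM - SUM - BRV - KEW - HUB: 24+4+6+5+23+21 = 83
MID - TOR - LAR - CEN - KEW - HUB: 24+6+18+13+21 = 82
MID - JCT - BRV - KEW - HUB: 24+12+23+21 = 80
Cheapest is MID - JCT - BRV - KEW - HUB at 80 min.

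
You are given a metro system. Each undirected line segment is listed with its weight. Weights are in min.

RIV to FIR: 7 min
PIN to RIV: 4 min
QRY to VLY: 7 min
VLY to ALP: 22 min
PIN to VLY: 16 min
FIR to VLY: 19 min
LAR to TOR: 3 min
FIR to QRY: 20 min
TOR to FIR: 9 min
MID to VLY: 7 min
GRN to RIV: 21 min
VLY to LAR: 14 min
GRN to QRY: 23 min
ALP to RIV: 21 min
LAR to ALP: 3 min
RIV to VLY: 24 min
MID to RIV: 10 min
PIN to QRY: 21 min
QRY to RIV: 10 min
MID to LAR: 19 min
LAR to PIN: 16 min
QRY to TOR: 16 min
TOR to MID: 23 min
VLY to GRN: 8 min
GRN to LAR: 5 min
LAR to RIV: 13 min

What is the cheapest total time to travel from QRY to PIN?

Settle nodes by increasing distance from QRY:
QRY: 0
VLY: 7  (via QRY)
RIV: 10  (via QRY)
MID: 14  (via VLY)
PIN: 14  (via RIV)
Shortest route: QRY → RIV → PIN = 14 min.

14 min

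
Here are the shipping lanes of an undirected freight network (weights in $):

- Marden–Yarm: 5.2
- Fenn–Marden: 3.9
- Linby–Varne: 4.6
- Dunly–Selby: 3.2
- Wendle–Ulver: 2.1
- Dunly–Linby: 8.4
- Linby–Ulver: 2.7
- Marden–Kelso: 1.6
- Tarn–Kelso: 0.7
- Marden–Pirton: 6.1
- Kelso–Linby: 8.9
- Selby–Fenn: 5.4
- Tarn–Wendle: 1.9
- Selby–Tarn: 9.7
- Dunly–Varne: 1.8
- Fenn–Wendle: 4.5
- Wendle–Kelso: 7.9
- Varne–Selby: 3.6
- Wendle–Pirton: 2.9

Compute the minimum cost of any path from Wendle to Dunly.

Shortest distances from Wendle:
Wendle: 0
Tarn: 1.9  (via Wendle)
Ulver: 2.1  (via Wendle)
Kelso: 2.6  (via Tarn)
Pirton: 2.9  (via Wendle)
Marden: 4.2  (via Kelso)
Fenn: 4.5  (via Wendle)
Linby: 4.8  (via Ulver)
Varne: 9.4  (via Linby)
Yarm: 9.4  (via Marden)
Selby: 9.9  (via Fenn)
Dunly: 11.2  (via Varne)
Shortest route: Wendle → Ulver → Linby → Varne → Dunly = $11.2.

$11.2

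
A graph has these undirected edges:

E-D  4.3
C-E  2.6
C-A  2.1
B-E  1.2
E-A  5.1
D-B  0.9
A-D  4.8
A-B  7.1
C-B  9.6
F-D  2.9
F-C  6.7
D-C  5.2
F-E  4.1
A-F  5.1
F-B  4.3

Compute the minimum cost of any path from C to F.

Compare a few routes:
C → F: 6.7 = 6.7
C → E → B → F: 2.6+1.2+4.3 = 8.1
C → A → F: 2.1+5.1 = 7.2
C → E → B → D → F: 2.6+1.2+0.9+2.9 = 7.6
The minimum is 6.7 via C → F.

6.7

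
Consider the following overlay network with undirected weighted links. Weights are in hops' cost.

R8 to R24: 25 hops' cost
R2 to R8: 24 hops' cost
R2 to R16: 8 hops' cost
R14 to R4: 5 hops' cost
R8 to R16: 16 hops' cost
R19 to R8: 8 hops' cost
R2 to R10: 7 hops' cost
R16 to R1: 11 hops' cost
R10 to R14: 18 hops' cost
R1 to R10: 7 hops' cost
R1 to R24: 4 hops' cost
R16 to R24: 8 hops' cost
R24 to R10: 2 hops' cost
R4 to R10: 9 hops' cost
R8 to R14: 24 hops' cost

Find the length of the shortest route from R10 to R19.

34 hops' cost

Running Dijkstra from R10:
R10: 0
R24: 2  (via R10)
R1: 6  (via R24)
R2: 7  (via R10)
R4: 9  (via R10)
R16: 10  (via R24)
R14: 14  (via R4)
R8: 26  (via R16)
R19: 34  (via R8)
Shortest route: R10–R24–R16–R8–R19 = 34 hops' cost.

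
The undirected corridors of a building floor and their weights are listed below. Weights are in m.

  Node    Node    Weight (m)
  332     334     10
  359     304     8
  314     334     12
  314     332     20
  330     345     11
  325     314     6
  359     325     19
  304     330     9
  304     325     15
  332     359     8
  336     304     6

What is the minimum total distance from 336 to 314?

Candidate routes:
336 - 304 - 359 - 325 - 314: 6+8+19+6 = 39
336 - 304 - 359 - 332 - 314: 6+8+8+20 = 42
336 - 304 - 325 - 314: 6+15+6 = 27
The minimum is 27 m via 336 - 304 - 325 - 314.

27 m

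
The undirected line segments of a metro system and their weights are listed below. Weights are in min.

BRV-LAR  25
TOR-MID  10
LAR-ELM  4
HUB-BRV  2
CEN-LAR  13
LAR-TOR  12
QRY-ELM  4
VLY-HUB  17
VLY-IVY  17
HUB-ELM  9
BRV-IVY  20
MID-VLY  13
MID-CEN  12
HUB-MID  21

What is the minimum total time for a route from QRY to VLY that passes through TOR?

Shortest QRY→TOR: QRY–ELM–LAR–TOR = 20
Shortest TOR→VLY: TOR–MID–VLY = 23
Total via TOR: 20 + 23 = 43 min.

43 min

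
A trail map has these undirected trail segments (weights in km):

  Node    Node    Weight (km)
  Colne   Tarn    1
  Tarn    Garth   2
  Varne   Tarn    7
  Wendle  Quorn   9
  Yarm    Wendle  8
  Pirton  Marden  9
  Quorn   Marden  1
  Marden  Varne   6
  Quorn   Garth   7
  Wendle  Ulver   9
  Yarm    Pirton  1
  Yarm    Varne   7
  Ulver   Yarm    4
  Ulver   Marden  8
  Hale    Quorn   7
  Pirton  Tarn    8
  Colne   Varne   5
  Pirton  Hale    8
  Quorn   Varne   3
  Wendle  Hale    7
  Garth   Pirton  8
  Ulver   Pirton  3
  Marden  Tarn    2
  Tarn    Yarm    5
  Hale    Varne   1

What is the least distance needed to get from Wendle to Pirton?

9 km

Candidate routes:
Wendle–Ulver–Pirton: 9+3 = 12
Wendle–Ulver–Yarm–Pirton: 9+4+1 = 14
Wendle–Yarm–Pirton: 8+1 = 9
Cheapest is Wendle–Yarm–Pirton at 9 km.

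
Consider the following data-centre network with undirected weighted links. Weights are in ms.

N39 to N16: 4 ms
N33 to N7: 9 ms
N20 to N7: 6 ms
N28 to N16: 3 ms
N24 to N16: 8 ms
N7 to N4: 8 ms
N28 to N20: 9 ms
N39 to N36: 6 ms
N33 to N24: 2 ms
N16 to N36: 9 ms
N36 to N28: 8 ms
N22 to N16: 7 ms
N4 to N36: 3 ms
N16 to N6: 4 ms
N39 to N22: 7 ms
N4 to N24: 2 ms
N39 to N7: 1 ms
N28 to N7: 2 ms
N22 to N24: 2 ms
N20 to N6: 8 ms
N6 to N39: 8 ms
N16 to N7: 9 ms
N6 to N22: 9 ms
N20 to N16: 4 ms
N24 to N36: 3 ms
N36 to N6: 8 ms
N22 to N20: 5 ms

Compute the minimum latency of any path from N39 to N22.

Shortest distances from N39:
N39: 0
N7: 1  (via N39)
N28: 3  (via N7)
N16: 4  (via N39)
N36: 6  (via N39)
N22: 7  (via N39)
Shortest route: N39 → N22 = 7 ms.

7 ms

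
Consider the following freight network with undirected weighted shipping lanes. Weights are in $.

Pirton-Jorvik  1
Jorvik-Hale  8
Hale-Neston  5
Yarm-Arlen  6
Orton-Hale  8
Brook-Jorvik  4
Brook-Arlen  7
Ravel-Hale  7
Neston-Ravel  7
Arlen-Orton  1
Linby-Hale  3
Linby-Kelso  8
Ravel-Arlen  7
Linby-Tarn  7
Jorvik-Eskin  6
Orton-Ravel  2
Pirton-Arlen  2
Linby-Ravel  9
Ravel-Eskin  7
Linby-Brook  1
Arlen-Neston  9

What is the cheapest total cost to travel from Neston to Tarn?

Running Dijkstra from Neston:
Neston: 0
Hale: 5  (via Neston)
Ravel: 7  (via Neston)
Linby: 8  (via Hale)
Brook: 9  (via Linby)
Arlen: 9  (via Neston)
Orton: 9  (via Ravel)
Pirton: 11  (via Arlen)
Jorvik: 12  (via Pirton)
Eskin: 14  (via Ravel)
Tarn: 15  (via Linby)
Shortest route: Neston → Hale → Linby → Tarn = $15.

$15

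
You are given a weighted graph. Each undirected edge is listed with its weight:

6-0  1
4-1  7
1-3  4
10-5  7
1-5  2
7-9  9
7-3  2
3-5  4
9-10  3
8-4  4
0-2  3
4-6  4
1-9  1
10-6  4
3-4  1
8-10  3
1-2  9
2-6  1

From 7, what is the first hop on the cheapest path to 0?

3

Compare a few routes:
7 → 3 → 4 → 8 → 10 → 6 → 0: 2+1+4+3+4+1 = 15
7 → 3 → 4 → 6 → 0: 2+1+4+1 = 8
7 → 3 → 1 → 9 → 10 → 6 → 0: 2+4+1+3+4+1 = 15
7 → 3 → 4 → 6 → 2 → 0: 2+1+4+1+3 = 11
The minimum is 8 via 7 → 3 → 4 → 6 → 0.
So from 7 the first move is to 3.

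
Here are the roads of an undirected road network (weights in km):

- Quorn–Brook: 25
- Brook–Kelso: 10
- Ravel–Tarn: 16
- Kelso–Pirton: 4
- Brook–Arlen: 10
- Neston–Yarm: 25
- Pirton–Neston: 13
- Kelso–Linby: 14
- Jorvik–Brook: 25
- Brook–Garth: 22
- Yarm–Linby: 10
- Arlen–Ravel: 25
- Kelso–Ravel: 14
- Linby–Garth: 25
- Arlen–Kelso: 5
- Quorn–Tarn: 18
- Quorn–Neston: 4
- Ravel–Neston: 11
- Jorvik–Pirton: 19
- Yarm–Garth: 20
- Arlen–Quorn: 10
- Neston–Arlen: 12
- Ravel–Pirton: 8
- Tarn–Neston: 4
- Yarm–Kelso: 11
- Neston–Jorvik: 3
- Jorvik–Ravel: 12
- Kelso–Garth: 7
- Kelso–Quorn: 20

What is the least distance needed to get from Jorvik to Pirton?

16 km

Compare a few routes:
Jorvik–Neston–Pirton: 3+13 = 16
Jorvik–Pirton: 19 = 19
Cheapest is Jorvik–Neston–Pirton at 16 km.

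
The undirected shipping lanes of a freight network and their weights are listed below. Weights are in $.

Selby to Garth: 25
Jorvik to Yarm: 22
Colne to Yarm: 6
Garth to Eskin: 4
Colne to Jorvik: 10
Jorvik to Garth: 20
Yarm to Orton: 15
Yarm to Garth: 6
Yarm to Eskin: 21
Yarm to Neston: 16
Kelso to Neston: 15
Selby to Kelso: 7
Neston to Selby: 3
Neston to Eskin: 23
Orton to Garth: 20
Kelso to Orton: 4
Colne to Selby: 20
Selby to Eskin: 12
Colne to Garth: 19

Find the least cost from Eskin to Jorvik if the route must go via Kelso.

$54

Best Eskin to Kelso: Eskin → Selby → Kelso costing 19
Best Kelso to Jorvik: Kelso → Orton → Yarm → Colne → Jorvik costing 35
Total via Kelso: 19 + 35 = $54.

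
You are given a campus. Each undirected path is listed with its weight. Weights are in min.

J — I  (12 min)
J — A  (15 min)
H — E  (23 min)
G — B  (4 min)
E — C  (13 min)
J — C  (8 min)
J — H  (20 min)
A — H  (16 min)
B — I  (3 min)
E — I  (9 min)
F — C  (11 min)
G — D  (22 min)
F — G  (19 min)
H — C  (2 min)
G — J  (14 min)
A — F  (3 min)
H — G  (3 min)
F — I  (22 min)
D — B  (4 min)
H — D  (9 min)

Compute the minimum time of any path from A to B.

Compare a few routes:
A → F → G → B: 3+19+4 = 26
A → F → I → B: 3+22+3 = 28
A → H → G → B: 16+3+4 = 23
Cheapest is A → H → G → B at 23 min.

23 min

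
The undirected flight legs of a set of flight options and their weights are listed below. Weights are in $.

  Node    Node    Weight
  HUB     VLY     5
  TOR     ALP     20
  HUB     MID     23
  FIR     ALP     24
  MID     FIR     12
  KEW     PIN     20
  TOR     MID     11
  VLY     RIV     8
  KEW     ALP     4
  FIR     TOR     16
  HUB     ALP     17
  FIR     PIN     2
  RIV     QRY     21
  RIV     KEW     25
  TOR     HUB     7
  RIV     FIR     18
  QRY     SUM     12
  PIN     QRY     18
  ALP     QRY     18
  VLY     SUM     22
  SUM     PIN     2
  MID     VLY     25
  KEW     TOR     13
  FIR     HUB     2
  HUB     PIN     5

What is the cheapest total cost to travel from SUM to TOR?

Shortest distances from SUM:
SUM: 0
PIN: 2  (via SUM)
FIR: 4  (via PIN)
HUB: 6  (via FIR)
VLY: 11  (via HUB)
QRY: 12  (via SUM)
TOR: 13  (via HUB)
Shortest route: SUM → PIN → FIR → HUB → TOR = $13.

$13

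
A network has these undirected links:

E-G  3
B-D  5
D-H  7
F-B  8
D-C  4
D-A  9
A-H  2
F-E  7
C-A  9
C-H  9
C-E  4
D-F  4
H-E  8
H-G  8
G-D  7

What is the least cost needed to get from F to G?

10

Running Dijkstra from F:
F: 0
D: 4  (via F)
E: 7  (via F)
B: 8  (via F)
C: 8  (via D)
G: 10  (via E)
Shortest route: F → E → G = 10.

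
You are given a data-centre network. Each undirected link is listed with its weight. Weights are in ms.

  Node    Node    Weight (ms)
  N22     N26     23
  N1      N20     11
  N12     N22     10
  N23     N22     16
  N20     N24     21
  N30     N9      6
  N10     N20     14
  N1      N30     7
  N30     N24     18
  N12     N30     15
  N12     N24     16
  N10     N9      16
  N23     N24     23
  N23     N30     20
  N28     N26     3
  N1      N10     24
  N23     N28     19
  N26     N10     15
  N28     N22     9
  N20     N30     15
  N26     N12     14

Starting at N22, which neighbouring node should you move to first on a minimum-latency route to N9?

Enumerating some paths:
N22 → N12 → N30 → N9: 10+15+6 = 31
N22 → N28 → N26 → N10 → N9: 9+3+15+16 = 43
N22 → N23 → N30 → N9: 16+20+6 = 42
N22 → N28 → N26 → N12 → N30 → N9: 9+3+14+15+6 = 47
Cheapest is N22 → N12 → N30 → N9 at 31 ms.
So from N22 the first move is to N12.

N12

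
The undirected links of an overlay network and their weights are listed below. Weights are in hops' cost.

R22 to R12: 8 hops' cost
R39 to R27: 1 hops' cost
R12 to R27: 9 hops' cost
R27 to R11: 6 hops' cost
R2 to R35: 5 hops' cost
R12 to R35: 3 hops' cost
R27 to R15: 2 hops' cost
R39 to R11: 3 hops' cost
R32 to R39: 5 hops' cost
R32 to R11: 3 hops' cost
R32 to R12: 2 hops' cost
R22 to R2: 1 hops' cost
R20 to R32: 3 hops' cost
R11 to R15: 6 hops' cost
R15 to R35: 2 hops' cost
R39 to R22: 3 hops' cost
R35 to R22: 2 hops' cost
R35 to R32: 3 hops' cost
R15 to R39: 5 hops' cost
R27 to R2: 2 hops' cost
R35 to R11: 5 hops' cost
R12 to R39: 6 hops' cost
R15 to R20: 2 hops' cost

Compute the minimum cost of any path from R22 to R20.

Enumerating some paths:
R22–R2–R27–R15–R20: 1+2+2+2 = 7
R22–R35–R32–R20: 2+3+3 = 8
R22–R35–R15–R20: 2+2+2 = 6
Cheapest is R22–R35–R15–R20 at 6 hops' cost.

6 hops' cost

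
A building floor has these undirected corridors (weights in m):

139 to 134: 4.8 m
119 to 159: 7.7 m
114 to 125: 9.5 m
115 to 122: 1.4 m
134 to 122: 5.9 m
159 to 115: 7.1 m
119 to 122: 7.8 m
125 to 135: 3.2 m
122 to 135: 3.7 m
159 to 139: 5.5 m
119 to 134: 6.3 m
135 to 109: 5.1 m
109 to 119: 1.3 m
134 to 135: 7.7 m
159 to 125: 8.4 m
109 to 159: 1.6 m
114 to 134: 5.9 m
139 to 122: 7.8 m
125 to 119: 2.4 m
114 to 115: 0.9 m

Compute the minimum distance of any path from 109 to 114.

Candidate routes:
109 - 135 - 122 - 115 - 114: 5.1+3.7+1.4+0.9 = 11.1
109 - 159 - 115 - 114: 1.6+7.1+0.9 = 9.6
109 - 119 - 122 - 115 - 114: 1.3+7.8+1.4+0.9 = 11.4
The minimum is 9.6 m via 109 - 159 - 115 - 114.

9.6 m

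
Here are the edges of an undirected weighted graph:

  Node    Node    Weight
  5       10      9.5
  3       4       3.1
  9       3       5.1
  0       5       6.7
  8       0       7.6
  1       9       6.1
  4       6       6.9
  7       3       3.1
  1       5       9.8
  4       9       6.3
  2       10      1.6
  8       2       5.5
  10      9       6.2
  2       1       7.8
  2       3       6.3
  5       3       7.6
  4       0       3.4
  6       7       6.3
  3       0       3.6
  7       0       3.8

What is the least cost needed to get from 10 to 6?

Settle nodes by increasing distance from 10:
10: 0
2: 1.6  (via 10)
9: 6.2  (via 10)
8: 7.1  (via 2)
3: 7.9  (via 2)
1: 9.4  (via 2)
5: 9.5  (via 10)
4: 11  (via 3)
7: 11  (via 3)
0: 11.5  (via 3)
6: 17.3  (via 7)
Shortest route: 10 → 2 → 3 → 7 → 6 = 17.3.

17.3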